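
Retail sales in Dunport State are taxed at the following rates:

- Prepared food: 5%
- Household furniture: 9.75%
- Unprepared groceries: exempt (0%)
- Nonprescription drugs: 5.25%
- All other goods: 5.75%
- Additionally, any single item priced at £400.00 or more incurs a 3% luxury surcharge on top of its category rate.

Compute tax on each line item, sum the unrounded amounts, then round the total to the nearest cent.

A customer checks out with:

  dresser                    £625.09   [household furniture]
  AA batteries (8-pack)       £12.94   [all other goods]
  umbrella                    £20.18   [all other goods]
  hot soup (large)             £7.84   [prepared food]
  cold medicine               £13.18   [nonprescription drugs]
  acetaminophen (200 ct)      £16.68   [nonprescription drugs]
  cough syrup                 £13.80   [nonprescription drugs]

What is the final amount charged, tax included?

Dresser £625.09: household furniture → 9.75% + 3% surcharge = 12.75% → £79.698975
AA batteries (8-pack) £12.94: all other goods → 5.75% → £0.74405
Umbrella £20.18: all other goods → 5.75% → £1.16035
Hot soup (large) £7.84: prepared food → 5% → £0.392
Cold medicine £13.18: nonprescription drugs → 5.25% → £0.69195
Acetaminophen (200 ct) £16.68: nonprescription drugs → 5.25% → £0.8757
Cough syrup £13.80: nonprescription drugs → 5.25% → £0.7245
Subtotal = £709.71; unrounded tax = £84.287525 → £84.29; total due = £794.00

£794.00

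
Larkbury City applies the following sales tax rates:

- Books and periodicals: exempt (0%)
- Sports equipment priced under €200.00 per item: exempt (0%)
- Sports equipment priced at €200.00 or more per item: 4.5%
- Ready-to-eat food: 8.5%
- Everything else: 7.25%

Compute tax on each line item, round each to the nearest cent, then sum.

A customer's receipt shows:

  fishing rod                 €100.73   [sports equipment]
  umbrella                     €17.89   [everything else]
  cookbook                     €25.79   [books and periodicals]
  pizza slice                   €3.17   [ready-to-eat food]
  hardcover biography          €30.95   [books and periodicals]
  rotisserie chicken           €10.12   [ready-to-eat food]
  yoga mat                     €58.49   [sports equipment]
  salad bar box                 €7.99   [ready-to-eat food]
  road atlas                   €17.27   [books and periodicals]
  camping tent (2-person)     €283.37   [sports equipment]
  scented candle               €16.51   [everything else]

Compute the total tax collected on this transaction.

Fishing rod €100.73: sports equipment, under €200.00 → 0% → €0.00
Umbrella €17.89: everything else → 7.25% → €1.30
Cookbook €25.79: books and periodicals → 0% → €0.00
Pizza slice €3.17: ready-to-eat food → 8.5% → €0.27
Hardcover biography €30.95: books and periodicals → 0% → €0.00
Rotisserie chicken €10.12: ready-to-eat food → 8.5% → €0.86
Yoga mat €58.49: sports equipment, under €200.00 → 0% → €0.00
Salad bar box €7.99: ready-to-eat food → 8.5% → €0.68
Road atlas €17.27: books and periodicals → 0% → €0.00
Camping tent (2-person) €283.37: sports equipment, €200.00 or more → 4.5% → €12.75
Scented candle €16.51: everything else → 7.25% → €1.20
Total tax = €1.30 + €0.27 + €0.86 + €0.68 + €12.75 + €1.20 = €17.06

€17.06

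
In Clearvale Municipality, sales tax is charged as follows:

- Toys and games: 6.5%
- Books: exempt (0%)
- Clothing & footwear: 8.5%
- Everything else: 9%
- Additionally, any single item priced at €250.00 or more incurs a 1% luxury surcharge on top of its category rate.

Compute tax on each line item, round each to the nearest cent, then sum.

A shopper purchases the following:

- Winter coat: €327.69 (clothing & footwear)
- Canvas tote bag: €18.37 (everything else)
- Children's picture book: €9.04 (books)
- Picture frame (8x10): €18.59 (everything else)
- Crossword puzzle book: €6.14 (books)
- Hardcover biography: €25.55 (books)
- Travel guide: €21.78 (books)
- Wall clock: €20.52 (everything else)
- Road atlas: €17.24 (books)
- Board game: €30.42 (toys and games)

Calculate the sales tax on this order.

€38.28

Winter coat €327.69: clothing & footwear → 8.5% + 1% surcharge = 9.5% → €31.13
Canvas tote bag €18.37: everything else → 9% → €1.65
Children's picture book €9.04: books → 0% → €0.00
Picture frame (8x10) €18.59: everything else → 9% → €1.67
Crossword puzzle book €6.14: books → 0% → €0.00
Hardcover biography €25.55: books → 0% → €0.00
Travel guide €21.78: books → 0% → €0.00
Wall clock €20.52: everything else → 9% → €1.85
Road atlas €17.24: books → 0% → €0.00
Board game €30.42: toys and games → 6.5% → €1.98
Total tax = €31.13 + €1.65 + €1.67 + €1.85 + €1.98 = €38.28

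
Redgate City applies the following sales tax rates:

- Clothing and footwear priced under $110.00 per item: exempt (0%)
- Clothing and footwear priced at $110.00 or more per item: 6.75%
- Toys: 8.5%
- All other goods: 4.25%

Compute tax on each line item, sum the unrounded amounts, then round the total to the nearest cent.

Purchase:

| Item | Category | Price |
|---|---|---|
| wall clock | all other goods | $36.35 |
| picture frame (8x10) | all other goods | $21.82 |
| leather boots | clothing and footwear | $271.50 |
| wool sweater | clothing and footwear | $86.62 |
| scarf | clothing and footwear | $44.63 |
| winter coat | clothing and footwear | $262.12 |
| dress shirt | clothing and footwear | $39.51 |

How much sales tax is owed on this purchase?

$38.49

Wall clock $36.35: all other goods → 4.25% → $1.544875
Picture frame (8x10) $21.82: all other goods → 4.25% → $0.92735
Leather boots $271.50: clothing and footwear, $110.00 or more → 6.75% → $18.32625
Wool sweater $86.62: clothing and footwear, under $110.00 → 0% → $0.00
Scarf $44.63: clothing and footwear, under $110.00 → 0% → $0.00
Winter coat $262.12: clothing and footwear, $110.00 or more → 6.75% → $17.6931
Dress shirt $39.51: clothing and footwear, under $110.00 → 0% → $0.00
Unrounded tax sum = $38.491575 → $38.49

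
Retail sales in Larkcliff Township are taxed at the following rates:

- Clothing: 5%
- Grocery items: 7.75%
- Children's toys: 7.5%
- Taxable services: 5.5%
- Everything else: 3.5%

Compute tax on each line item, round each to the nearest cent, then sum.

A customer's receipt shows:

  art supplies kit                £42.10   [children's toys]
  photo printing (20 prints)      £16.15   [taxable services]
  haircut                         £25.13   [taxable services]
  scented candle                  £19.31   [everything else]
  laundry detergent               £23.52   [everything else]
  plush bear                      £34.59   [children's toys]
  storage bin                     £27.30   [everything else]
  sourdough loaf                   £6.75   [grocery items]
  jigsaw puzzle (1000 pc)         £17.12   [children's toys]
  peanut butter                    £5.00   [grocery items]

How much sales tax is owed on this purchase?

£12.67

Art supplies kit £42.10: children's toys → 7.5% → £3.16
Photo printing (20 prints) £16.15: taxable services → 5.5% → £0.89
Haircut £25.13: taxable services → 5.5% → £1.38
Scented candle £19.31: everything else → 3.5% → £0.68
Laundry detergent £23.52: everything else → 3.5% → £0.82
Plush bear £34.59: children's toys → 7.5% → £2.59
Storage bin £27.30: everything else → 3.5% → £0.96
Sourdough loaf £6.75: grocery items → 7.75% → £0.52
Jigsaw puzzle (1000 pc) £17.12: children's toys → 7.5% → £1.28
Peanut butter £5.00: grocery items → 7.75% → £0.39
Total tax = £3.16 + £0.89 + £1.38 + £0.68 + £0.82 + £2.59 + £0.96 + £0.52 + £1.28 + £0.39 = £12.67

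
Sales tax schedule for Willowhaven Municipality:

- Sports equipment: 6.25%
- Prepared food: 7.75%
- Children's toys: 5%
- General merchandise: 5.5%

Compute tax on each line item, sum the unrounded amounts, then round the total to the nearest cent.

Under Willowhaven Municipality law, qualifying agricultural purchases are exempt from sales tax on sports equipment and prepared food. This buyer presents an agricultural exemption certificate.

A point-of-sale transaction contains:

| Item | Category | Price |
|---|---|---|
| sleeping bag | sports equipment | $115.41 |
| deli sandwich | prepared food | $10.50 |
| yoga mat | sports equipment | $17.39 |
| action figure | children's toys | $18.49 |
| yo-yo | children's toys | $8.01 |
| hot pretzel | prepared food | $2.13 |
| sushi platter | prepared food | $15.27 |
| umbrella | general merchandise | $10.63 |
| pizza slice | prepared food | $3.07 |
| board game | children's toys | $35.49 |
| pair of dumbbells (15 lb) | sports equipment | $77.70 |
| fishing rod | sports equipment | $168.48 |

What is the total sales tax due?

$3.68

Sleeping bag $115.41: sports equipment, buyer-exempt → 0% → $0.00
Deli sandwich $10.50: prepared food, buyer-exempt → 0% → $0.00
Yoga mat $17.39: sports equipment, buyer-exempt → 0% → $0.00
Action figure $18.49: children's toys → 5% → $0.9245
Yo-yo $8.01: children's toys → 5% → $0.4005
Hot pretzel $2.13: prepared food, buyer-exempt → 0% → $0.00
Sushi platter $15.27: prepared food, buyer-exempt → 0% → $0.00
Umbrella $10.63: general merchandise → 5.5% → $0.58465
Pizza slice $3.07: prepared food, buyer-exempt → 0% → $0.00
Board game $35.49: children's toys → 5% → $1.7745
Pair of dumbbells (15 lb) $77.70: sports equipment, buyer-exempt → 0% → $0.00
Fishing rod $168.48: sports equipment, buyer-exempt → 0% → $0.00
Unrounded tax sum = $3.68415 → $3.68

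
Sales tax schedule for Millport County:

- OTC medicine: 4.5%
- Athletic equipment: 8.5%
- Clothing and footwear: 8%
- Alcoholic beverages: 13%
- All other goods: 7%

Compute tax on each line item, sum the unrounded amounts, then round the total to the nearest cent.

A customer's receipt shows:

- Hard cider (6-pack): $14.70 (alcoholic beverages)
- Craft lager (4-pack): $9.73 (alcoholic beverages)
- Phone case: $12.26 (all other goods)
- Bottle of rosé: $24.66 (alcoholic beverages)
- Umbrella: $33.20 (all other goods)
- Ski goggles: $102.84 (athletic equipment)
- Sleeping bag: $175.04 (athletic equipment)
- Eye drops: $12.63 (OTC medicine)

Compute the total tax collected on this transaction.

$33.75

Hard cider (6-pack) $14.70: alcoholic beverages → 13% → $1.911
Craft lager (4-pack) $9.73: alcoholic beverages → 13% → $1.2649
Phone case $12.26: all other goods → 7% → $0.8582
Bottle of rosé $24.66: alcoholic beverages → 13% → $3.2058
Umbrella $33.20: all other goods → 7% → $2.324
Ski goggles $102.84: athletic equipment → 8.5% → $8.7414
Sleeping bag $175.04: athletic equipment → 8.5% → $14.8784
Eye drops $12.63: OTC medicine → 4.5% → $0.56835
Unrounded tax sum = $33.75205 → $33.75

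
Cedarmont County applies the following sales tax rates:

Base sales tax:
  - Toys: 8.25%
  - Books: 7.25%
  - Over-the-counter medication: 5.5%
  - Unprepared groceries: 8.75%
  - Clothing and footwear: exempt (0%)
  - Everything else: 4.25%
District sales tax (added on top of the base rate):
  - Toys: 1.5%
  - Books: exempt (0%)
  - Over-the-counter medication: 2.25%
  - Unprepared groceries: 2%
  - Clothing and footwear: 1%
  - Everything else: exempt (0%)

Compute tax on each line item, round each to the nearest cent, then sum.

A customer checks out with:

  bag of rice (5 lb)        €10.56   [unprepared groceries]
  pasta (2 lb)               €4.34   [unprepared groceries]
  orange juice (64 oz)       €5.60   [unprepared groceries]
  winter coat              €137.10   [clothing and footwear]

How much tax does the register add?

€3.58

Bag of rice (5 lb) €10.56: unprepared groceries → 8.75% + 2% district = 10.75% → €1.14
Pasta (2 lb) €4.34: unprepared groceries → 8.75% + 2% district = 10.75% → €0.47
Orange juice (64 oz) €5.60: unprepared groceries → 8.75% + 2% district = 10.75% → €0.60
Winter coat €137.10: clothing and footwear → 0% + 1% district = 1% → €1.37
Total tax = €1.14 + €0.47 + €0.60 + €1.37 = €3.58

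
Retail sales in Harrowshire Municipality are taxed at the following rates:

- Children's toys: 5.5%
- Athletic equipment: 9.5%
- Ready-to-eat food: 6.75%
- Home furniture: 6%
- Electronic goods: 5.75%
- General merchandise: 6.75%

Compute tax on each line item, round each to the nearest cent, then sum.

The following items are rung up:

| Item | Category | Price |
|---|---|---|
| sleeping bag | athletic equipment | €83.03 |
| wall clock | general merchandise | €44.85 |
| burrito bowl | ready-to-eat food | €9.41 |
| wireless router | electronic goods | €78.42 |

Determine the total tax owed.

Sleeping bag €83.03: athletic equipment → 9.5% → €7.89
Wall clock €44.85: general merchandise → 6.75% → €3.03
Burrito bowl €9.41: ready-to-eat food → 6.75% → €0.64
Wireless router €78.42: electronic goods → 5.75% → €4.51
Total tax = €7.89 + €3.03 + €0.64 + €4.51 = €16.07

€16.07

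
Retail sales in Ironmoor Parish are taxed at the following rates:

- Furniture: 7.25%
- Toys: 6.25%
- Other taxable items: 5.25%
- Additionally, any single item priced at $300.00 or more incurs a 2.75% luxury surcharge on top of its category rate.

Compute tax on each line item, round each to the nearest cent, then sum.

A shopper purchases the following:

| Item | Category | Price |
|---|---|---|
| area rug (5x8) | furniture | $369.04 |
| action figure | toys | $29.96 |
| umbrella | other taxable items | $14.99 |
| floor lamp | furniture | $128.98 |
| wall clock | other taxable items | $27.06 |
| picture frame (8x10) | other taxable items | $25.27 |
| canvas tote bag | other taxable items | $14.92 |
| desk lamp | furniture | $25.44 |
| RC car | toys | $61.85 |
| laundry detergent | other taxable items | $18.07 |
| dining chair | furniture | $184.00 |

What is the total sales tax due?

$72.44

Area rug (5x8) $369.04: furniture → 7.25% + 2.75% surcharge = 10% → $36.90
Action figure $29.96: toys → 6.25% → $1.87
Umbrella $14.99: other taxable items → 5.25% → $0.79
Floor lamp $128.98: furniture → 7.25% → $9.35
Wall clock $27.06: other taxable items → 5.25% → $1.42
Picture frame (8x10) $25.27: other taxable items → 5.25% → $1.33
Canvas tote bag $14.92: other taxable items → 5.25% → $0.78
Desk lamp $25.44: furniture → 7.25% → $1.84
RC car $61.85: toys → 6.25% → $3.87
Laundry detergent $18.07: other taxable items → 5.25% → $0.95
Dining chair $184.00: furniture → 7.25% → $13.34
Total tax = $36.90 + $1.87 + $0.79 + $9.35 + $1.42 + $1.33 + $0.78 + $1.84 + $3.87 + $0.95 + $13.34 = $72.44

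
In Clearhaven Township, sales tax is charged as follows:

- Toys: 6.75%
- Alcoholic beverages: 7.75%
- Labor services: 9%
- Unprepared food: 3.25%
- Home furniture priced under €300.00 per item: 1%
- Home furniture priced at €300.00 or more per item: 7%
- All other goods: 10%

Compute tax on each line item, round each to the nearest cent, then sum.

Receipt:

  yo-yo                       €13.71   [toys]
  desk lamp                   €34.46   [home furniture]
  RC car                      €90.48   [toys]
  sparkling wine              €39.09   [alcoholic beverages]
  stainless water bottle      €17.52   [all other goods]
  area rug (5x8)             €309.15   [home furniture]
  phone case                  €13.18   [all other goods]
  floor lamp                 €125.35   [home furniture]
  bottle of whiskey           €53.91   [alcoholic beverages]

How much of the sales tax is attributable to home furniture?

€23.23

Desk lamp €34.46: home furniture, under €300.00 → 1% → €0.34
Area rug (5x8) €309.15: home furniture, €300.00 or more → 7% → €21.64
Floor lamp €125.35: home furniture, under €300.00 → 1% → €1.25
Tax on home furniture = €0.34 + €21.64 + €1.25 = €23.23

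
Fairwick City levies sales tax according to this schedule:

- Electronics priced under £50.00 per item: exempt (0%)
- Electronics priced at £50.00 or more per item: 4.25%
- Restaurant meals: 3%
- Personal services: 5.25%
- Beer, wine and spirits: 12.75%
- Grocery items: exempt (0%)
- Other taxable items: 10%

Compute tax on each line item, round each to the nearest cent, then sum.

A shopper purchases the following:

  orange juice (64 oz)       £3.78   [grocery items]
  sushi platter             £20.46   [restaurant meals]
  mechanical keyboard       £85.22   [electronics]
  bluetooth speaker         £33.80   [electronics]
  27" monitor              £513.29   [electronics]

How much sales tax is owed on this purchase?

Orange juice (64 oz) £3.78: grocery items → 0% → £0.00
Sushi platter £20.46: restaurant meals → 3% → £0.61
Mechanical keyboard £85.22: electronics, £50.00 or more → 4.25% → £3.62
Bluetooth speaker £33.80: electronics, under £50.00 → 0% → £0.00
27" monitor £513.29: electronics, £50.00 or more → 4.25% → £21.81
Total tax = £0.61 + £3.62 + £21.81 = £26.04

£26.04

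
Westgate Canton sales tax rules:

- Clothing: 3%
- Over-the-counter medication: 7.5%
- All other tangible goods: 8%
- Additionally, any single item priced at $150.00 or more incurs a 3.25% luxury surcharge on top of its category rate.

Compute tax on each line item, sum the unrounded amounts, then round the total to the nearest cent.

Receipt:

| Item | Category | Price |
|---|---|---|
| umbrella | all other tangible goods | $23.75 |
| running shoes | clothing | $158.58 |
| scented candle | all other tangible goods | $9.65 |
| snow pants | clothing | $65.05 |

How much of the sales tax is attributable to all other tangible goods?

Umbrella $23.75: all other tangible goods → 8% → $1.90
Scented candle $9.65: all other tangible goods → 8% → $0.772
Tax on all other tangible goods: unrounded sum = $2.672 → $2.67

$2.67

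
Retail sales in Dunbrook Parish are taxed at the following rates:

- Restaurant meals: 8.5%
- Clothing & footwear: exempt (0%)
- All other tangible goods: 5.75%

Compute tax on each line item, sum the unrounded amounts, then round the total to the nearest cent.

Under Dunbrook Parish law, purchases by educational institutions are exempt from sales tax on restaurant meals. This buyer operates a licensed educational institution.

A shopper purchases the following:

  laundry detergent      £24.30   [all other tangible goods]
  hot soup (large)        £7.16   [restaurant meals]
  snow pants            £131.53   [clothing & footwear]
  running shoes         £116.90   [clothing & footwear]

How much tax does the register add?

Laundry detergent £24.30: all other tangible goods → 5.75% → £1.39725
Hot soup (large) £7.16: restaurant meals, buyer-exempt → 0% → £0.00
Snow pants £131.53: clothing & footwear → 0% → £0.00
Running shoes £116.90: clothing & footwear → 0% → £0.00
Unrounded tax sum = £1.39725 → £1.40

£1.40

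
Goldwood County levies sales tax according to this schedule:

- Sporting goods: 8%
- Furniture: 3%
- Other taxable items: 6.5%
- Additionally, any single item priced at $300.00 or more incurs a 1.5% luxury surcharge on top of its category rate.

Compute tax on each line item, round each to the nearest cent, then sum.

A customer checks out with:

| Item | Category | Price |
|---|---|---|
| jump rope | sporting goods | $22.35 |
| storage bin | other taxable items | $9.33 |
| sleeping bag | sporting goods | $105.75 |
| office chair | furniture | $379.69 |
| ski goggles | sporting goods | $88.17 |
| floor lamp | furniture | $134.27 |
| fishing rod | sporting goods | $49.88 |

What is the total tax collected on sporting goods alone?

$21.29

Jump rope $22.35: sporting goods → 8% → $1.79
Sleeping bag $105.75: sporting goods → 8% → $8.46
Ski goggles $88.17: sporting goods → 8% → $7.05
Fishing rod $49.88: sporting goods → 8% → $3.99
Tax on sporting goods = $1.79 + $8.46 + $7.05 + $3.99 = $21.29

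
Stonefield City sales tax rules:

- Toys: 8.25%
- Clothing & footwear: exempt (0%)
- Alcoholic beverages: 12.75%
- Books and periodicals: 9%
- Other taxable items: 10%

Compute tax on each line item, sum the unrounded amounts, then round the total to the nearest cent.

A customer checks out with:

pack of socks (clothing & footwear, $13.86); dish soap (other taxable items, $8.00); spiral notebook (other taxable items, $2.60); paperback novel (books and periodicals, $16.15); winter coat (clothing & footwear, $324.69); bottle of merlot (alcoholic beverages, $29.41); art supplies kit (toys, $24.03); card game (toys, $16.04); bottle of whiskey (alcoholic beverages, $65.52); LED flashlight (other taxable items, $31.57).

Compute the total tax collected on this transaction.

Pack of socks $13.86: clothing & footwear → 0% → $0.00
Dish soap $8.00: other taxable items → 10% → $0.80
Spiral notebook $2.60: other taxable items → 10% → $0.26
Paperback novel $16.15: books and periodicals → 9% → $1.4535
Winter coat $324.69: clothing & footwear → 0% → $0.00
Bottle of merlot $29.41: alcoholic beverages → 12.75% → $3.749775
Art supplies kit $24.03: toys → 8.25% → $1.982475
Card game $16.04: toys → 8.25% → $1.3233
Bottle of whiskey $65.52: alcoholic beverages → 12.75% → $8.3538
LED flashlight $31.57: other taxable items → 10% → $3.157
Unrounded tax sum = $21.07985 → $21.08

$21.08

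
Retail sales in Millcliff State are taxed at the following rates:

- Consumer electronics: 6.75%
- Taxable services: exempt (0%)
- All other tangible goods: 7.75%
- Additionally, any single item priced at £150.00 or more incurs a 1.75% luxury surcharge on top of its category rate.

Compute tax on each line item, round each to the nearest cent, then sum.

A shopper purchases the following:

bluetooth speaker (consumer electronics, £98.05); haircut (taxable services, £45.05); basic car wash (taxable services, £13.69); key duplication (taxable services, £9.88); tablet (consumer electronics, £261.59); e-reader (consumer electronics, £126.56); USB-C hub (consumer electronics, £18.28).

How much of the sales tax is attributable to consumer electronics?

£38.63

Bluetooth speaker £98.05: consumer electronics → 6.75% → £6.62
Tablet £261.59: consumer electronics → 6.75% + 1.75% surcharge = 8.5% → £22.24
E-reader £126.56: consumer electronics → 6.75% → £8.54
USB-C hub £18.28: consumer electronics → 6.75% → £1.23
Tax on consumer electronics = £6.62 + £22.24 + £8.54 + £1.23 = £38.63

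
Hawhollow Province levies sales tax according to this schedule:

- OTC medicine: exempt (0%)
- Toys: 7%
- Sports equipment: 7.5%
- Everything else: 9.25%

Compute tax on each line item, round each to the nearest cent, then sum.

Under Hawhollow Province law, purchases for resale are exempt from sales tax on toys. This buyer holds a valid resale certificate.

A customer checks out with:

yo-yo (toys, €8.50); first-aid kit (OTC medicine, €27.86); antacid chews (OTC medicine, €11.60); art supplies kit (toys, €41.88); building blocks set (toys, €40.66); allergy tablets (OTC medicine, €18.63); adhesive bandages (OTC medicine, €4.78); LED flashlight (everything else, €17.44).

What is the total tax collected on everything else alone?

LED flashlight €17.44: everything else → 9.25% → €1.61
Tax on everything else = €1.61

€1.61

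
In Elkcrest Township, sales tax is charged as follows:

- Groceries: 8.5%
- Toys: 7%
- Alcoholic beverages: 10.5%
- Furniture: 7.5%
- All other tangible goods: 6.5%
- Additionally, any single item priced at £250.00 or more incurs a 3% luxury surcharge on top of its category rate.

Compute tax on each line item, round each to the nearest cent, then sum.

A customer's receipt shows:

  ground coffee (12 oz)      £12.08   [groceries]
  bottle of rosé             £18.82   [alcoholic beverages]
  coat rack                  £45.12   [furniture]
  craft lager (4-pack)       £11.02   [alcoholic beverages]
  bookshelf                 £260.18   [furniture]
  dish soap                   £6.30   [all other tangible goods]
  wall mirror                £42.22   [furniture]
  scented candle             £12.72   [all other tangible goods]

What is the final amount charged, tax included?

Ground coffee (12 oz) £12.08: groceries → 8.5% → £1.03
Bottle of rosé £18.82: alcoholic beverages → 10.5% → £1.98
Coat rack £45.12: furniture → 7.5% → £3.38
Craft lager (4-pack) £11.02: alcoholic beverages → 10.5% → £1.16
Bookshelf £260.18: furniture → 7.5% + 3% surcharge = 10.5% → £27.32
Dish soap £6.30: all other tangible goods → 6.5% → £0.41
Wall mirror £42.22: furniture → 7.5% → £3.17
Scented candle £12.72: all other tangible goods → 6.5% → £0.83
Subtotal = £408.46; tax = £39.28; total due = £447.74

£447.74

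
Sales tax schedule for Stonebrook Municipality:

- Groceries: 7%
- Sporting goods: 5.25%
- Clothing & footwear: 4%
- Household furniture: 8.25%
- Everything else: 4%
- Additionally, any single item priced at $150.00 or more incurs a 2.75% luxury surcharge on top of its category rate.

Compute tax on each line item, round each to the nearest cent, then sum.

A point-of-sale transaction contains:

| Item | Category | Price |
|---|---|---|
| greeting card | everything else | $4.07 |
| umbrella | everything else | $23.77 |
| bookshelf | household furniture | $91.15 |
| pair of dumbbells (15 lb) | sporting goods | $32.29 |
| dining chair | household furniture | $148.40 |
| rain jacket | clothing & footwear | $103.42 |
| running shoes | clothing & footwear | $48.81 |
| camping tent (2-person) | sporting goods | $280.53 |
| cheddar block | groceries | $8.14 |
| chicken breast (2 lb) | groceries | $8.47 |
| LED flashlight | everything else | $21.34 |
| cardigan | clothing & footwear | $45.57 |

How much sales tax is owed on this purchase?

Greeting card $4.07: everything else → 4% → $0.16
Umbrella $23.77: everything else → 4% → $0.95
Bookshelf $91.15: household furniture → 8.25% → $7.52
Pair of dumbbells (15 lb) $32.29: sporting goods → 5.25% → $1.70
Dining chair $148.40: household furniture → 8.25% → $12.24
Rain jacket $103.42: clothing & footwear → 4% → $4.14
Running shoes $48.81: clothing & footwear → 4% → $1.95
Camping tent (2-person) $280.53: sporting goods → 5.25% + 2.75% surcharge = 8% → $22.44
Cheddar block $8.14: groceries → 7% → $0.57
Chicken breast (2 lb) $8.47: groceries → 7% → $0.59
LED flashlight $21.34: everything else → 4% → $0.85
Cardigan $45.57: clothing & footwear → 4% → $1.82
Total tax = $0.16 + $0.95 + $7.52 + $1.70 + $12.24 + $4.14 + $1.95 + $22.44 + $0.57 + $0.59 + $0.85 + $1.82 = $54.93

$54.93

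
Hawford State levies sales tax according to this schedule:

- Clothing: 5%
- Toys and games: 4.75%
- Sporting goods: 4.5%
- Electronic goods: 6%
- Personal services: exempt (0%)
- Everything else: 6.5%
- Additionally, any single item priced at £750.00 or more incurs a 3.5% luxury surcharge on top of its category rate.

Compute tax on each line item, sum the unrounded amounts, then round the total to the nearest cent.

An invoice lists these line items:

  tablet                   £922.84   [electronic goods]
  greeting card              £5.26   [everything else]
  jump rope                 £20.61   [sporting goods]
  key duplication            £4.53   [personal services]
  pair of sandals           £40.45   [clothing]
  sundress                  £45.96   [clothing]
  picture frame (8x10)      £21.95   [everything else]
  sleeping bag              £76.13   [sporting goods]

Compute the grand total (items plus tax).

£1235.84

Tablet £922.84: electronic goods → 6% + 3.5% surcharge = 9.5% → £87.6698
Greeting card £5.26: everything else → 6.5% → £0.3419
Jump rope £20.61: sporting goods → 4.5% → £0.92745
Key duplication £4.53: personal services → 0% → £0.00
Pair of sandals £40.45: clothing → 5% → £2.0225
Sundress £45.96: clothing → 5% → £2.298
Picture frame (8x10) £21.95: everything else → 6.5% → £1.42675
Sleeping bag £76.13: sporting goods → 4.5% → £3.42585
Subtotal = £1137.73; unrounded tax = £98.11225 → £98.11; total due = £1235.84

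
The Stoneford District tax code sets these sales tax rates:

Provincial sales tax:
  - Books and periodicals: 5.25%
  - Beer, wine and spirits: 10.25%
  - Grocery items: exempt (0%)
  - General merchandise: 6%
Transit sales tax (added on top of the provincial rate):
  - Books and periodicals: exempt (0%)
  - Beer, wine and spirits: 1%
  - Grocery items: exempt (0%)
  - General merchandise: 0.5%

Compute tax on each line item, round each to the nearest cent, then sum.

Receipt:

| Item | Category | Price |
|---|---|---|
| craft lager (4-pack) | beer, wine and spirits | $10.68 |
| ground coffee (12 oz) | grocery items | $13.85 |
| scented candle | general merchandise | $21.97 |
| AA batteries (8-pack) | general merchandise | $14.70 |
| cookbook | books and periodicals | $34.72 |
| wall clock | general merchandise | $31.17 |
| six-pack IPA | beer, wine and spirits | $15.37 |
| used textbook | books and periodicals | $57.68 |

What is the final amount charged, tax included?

$212.34

Craft lager (4-pack) $10.68: beer, wine and spirits → 10.25% + 1% transit = 11.25% → $1.20
Ground coffee (12 oz) $13.85: grocery items → 0% + 0% transit = 0% → $0.00
Scented candle $21.97: general merchandise → 6% + 0.5% transit = 6.5% → $1.43
AA batteries (8-pack) $14.70: general merchandise → 6% + 0.5% transit = 6.5% → $0.96
Cookbook $34.72: books and periodicals → 5.25% + 0% transit = 5.25% → $1.82
Wall clock $31.17: general merchandise → 6% + 0.5% transit = 6.5% → $2.03
Six-pack IPA $15.37: beer, wine and spirits → 10.25% + 1% transit = 11.25% → $1.73
Used textbook $57.68: books and periodicals → 5.25% + 0% transit = 5.25% → $3.03
Subtotal = $200.14; tax = $12.20; total due = $212.34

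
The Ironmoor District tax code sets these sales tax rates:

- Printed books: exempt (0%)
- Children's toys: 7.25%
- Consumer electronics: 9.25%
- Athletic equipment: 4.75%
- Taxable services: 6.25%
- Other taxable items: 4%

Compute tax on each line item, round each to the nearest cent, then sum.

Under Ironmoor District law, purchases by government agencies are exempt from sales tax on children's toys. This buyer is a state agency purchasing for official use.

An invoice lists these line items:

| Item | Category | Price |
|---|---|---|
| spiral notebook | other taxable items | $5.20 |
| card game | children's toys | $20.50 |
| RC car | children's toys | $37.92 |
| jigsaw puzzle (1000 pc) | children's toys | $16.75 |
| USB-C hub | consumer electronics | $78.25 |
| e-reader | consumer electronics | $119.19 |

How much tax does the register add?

$18.48

Spiral notebook $5.20: other taxable items → 4% → $0.21
Card game $20.50: children's toys, buyer-exempt → 0% → $0.00
RC car $37.92: children's toys, buyer-exempt → 0% → $0.00
Jigsaw puzzle (1000 pc) $16.75: children's toys, buyer-exempt → 0% → $0.00
USB-C hub $78.25: consumer electronics → 9.25% → $7.24
E-reader $119.19: consumer electronics → 9.25% → $11.03
Total tax = $0.21 + $7.24 + $11.03 = $18.48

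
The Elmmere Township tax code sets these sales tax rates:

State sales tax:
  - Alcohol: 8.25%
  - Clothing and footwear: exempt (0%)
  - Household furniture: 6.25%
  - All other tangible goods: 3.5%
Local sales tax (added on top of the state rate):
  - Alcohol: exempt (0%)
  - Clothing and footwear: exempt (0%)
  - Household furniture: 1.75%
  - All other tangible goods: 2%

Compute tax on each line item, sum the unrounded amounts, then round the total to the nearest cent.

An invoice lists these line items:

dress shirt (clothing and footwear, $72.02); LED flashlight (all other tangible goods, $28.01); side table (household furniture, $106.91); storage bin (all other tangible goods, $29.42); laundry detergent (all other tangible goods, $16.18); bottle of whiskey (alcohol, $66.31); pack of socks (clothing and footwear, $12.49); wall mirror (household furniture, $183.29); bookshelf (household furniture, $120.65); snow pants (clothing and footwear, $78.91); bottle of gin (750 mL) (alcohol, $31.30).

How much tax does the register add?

$44.97

Dress shirt $72.02: clothing and footwear → 0% + 0% local = 0% → $0.00
LED flashlight $28.01: all other tangible goods → 3.5% + 2% local = 5.5% → $1.54055
Side table $106.91: household furniture → 6.25% + 1.75% local = 8% → $8.5528
Storage bin $29.42: all other tangible goods → 3.5% + 2% local = 5.5% → $1.6181
Laundry detergent $16.18: all other tangible goods → 3.5% + 2% local = 5.5% → $0.8899
Bottle of whiskey $66.31: alcohol → 8.25% + 0% local = 8.25% → $5.470575
Pack of socks $12.49: clothing and footwear → 0% + 0% local = 0% → $0.00
Wall mirror $183.29: household furniture → 6.25% + 1.75% local = 8% → $14.6632
Bookshelf $120.65: household furniture → 6.25% + 1.75% local = 8% → $9.652
Snow pants $78.91: clothing and footwear → 0% + 0% local = 0% → $0.00
Bottle of gin (750 mL) $31.30: alcohol → 8.25% + 0% local = 8.25% → $2.58225
Unrounded tax sum = $44.969375 → $44.97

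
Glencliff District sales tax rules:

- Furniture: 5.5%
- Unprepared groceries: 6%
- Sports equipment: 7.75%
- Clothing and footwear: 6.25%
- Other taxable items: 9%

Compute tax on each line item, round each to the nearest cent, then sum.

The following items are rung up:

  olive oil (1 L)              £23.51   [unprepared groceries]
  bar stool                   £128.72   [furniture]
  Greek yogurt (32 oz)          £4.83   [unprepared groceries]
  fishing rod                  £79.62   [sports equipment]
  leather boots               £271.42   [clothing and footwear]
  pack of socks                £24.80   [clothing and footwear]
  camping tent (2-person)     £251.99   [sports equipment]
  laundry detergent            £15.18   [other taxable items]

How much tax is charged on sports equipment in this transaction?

£25.70

Fishing rod £79.62: sports equipment → 7.75% → £6.17
Camping tent (2-person) £251.99: sports equipment → 7.75% → £19.53
Tax on sports equipment = £6.17 + £19.53 = £25.70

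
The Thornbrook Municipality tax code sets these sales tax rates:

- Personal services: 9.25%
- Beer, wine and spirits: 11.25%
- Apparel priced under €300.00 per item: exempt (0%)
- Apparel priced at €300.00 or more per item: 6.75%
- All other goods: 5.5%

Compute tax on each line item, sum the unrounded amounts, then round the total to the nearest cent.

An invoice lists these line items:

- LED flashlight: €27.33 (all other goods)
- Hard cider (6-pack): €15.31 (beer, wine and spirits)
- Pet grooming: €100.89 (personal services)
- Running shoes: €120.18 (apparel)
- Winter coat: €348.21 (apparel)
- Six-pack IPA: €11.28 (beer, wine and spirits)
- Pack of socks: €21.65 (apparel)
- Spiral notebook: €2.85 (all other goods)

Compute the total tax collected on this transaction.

€37.49

LED flashlight €27.33: all other goods → 5.5% → €1.50315
Hard cider (6-pack) €15.31: beer, wine and spirits → 11.25% → €1.722375
Pet grooming €100.89: personal services → 9.25% → €9.332325
Running shoes €120.18: apparel, under €300.00 → 0% → €0.00
Winter coat €348.21: apparel, €300.00 or more → 6.75% → €23.504175
Six-pack IPA €11.28: beer, wine and spirits → 11.25% → €1.269
Pack of socks €21.65: apparel, under €300.00 → 0% → €0.00
Spiral notebook €2.85: all other goods → 5.5% → €0.15675
Unrounded tax sum = €37.487775 → €37.49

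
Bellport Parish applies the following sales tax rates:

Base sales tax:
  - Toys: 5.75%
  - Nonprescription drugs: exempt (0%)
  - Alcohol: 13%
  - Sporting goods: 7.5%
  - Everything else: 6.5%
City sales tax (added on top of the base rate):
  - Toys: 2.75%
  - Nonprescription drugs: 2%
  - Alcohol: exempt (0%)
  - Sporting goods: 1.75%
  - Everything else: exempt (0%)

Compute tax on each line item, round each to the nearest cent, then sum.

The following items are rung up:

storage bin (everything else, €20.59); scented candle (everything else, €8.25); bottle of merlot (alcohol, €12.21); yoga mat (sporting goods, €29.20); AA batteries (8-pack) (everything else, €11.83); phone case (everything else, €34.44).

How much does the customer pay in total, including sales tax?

Storage bin €20.59: everything else → 6.5% + 0% city = 6.5% → €1.34
Scented candle €8.25: everything else → 6.5% + 0% city = 6.5% → €0.54
Bottle of merlot €12.21: alcohol → 13% + 0% city = 13% → €1.59
Yoga mat €29.20: sporting goods → 7.5% + 1.75% city = 9.25% → €2.70
AA batteries (8-pack) €11.83: everything else → 6.5% + 0% city = 6.5% → €0.77
Phone case €34.44: everything else → 6.5% + 0% city = 6.5% → €2.24
Subtotal = €116.52; tax = €9.18; total due = €125.70

€125.70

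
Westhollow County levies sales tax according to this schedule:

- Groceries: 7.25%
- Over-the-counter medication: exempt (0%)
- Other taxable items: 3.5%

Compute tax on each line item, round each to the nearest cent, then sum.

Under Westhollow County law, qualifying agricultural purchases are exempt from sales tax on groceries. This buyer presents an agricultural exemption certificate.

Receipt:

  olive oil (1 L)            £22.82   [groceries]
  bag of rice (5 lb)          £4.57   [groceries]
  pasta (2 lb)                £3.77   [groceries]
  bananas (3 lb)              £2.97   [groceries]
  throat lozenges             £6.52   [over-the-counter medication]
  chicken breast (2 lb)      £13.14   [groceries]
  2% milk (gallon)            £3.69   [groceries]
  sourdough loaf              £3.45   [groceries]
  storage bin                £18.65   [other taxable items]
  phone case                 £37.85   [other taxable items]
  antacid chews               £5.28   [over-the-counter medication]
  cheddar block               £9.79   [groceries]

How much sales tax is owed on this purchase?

Olive oil (1 L) £22.82: groceries, buyer-exempt → 0% → £0.00
Bag of rice (5 lb) £4.57: groceries, buyer-exempt → 0% → £0.00
Pasta (2 lb) £3.77: groceries, buyer-exempt → 0% → £0.00
Bananas (3 lb) £2.97: groceries, buyer-exempt → 0% → £0.00
Throat lozenges £6.52: over-the-counter medication → 0% → £0.00
Chicken breast (2 lb) £13.14: groceries, buyer-exempt → 0% → £0.00
2% milk (gallon) £3.69: groceries, buyer-exempt → 0% → £0.00
Sourdough loaf £3.45: groceries, buyer-exempt → 0% → £0.00
Storage bin £18.65: other taxable items → 3.5% → £0.65
Phone case £37.85: other taxable items → 3.5% → £1.32
Antacid chews £5.28: over-the-counter medication → 0% → £0.00
Cheddar block £9.79: groceries, buyer-exempt → 0% → £0.00
Total tax = £0.65 + £1.32 = £1.97

£1.97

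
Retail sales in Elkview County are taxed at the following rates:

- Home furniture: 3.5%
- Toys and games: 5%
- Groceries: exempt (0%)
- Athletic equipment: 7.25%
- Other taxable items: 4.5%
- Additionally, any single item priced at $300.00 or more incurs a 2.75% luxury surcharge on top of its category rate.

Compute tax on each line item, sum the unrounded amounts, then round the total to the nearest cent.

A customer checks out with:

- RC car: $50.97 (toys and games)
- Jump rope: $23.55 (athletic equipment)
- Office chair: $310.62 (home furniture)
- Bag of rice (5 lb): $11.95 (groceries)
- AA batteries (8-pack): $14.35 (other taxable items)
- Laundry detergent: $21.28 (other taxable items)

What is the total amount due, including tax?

$457.99

RC car $50.97: toys and games → 5% → $2.5485
Jump rope $23.55: athletic equipment → 7.25% → $1.707375
Office chair $310.62: home furniture → 3.5% + 2.75% surcharge = 6.25% → $19.41375
Bag of rice (5 lb) $11.95: groceries → 0% → $0.00
AA batteries (8-pack) $14.35: other taxable items → 4.5% → $0.64575
Laundry detergent $21.28: other taxable items → 4.5% → $0.9576
Subtotal = $432.72; unrounded tax = $25.272975 → $25.27; total due = $457.99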